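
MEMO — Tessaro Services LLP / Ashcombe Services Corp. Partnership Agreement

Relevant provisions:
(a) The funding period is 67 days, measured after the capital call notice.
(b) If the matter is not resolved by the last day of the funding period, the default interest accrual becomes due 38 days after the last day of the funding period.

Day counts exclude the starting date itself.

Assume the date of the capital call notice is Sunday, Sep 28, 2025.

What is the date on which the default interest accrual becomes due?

Jan 11, 2026

The last day of the funding period: Sep 28, 2025 + 67 days = Dec 4, 2025.
The date on which the default interest accrual becomes due: 38 calendar days after Dec 4, 2025 is Jan 11, 2026.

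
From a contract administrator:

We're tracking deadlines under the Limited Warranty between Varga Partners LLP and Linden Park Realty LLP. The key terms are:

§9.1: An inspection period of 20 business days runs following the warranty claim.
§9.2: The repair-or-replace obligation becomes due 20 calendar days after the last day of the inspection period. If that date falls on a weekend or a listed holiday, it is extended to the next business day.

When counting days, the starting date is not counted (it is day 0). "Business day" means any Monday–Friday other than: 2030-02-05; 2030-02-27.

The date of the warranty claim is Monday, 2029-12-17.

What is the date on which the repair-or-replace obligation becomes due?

2030-02-04

From Monday, 2029-12-17, 20 business days (Dec 18, Dec 19, Dec 20, Dec 21, …, Jan 10, Jan 11, Jan 14, skipping weekends) brings us to Monday, 2030-01-14, which is the last day of the inspection period.
The date on which the repair-or-replace obligation becomes due: 20 calendar days after 2030-01-14 is 2030-02-03. That falls on a Sunday, so it rolls to the next business day, Monday, 2030-02-04.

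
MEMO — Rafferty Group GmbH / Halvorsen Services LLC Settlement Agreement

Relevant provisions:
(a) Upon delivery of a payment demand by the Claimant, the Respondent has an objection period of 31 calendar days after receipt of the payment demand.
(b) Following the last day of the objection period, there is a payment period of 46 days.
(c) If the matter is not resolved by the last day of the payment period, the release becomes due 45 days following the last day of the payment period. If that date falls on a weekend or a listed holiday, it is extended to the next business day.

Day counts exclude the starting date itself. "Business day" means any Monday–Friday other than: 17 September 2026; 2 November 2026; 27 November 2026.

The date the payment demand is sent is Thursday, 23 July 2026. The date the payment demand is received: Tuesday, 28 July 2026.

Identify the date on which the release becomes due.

30 November 2026

The last day of the objection period: 28 July 2026 + 31 days = 28 August 2026.
The last day of the payment period: 28 August 2026 + 46 days = 13 October 2026.
Adding 45 calendar days to 13 October 2026 gives 27 November 2026, which is the date on which the release becomes due. That falls on Friday, a listed holiday, so it rolls to the next business day, Monday, 30 November 2026.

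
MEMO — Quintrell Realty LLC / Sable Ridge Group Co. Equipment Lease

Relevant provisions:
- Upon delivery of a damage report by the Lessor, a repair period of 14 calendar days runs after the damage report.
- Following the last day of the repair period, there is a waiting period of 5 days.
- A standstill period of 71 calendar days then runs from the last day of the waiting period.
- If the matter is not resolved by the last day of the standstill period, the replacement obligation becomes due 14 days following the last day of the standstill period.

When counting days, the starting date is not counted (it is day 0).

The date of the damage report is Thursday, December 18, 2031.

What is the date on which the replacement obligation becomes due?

March 31, 2032

The last day of the repair period: December 18, 2031 + 14 days = January 1, 2032.
Adding 5 calendar days to January 1, 2032 gives January 6, 2032, which is the last day of the waiting period.
Adding 71 calendar days to January 6, 2032 gives March 17, 2032, which is the last day of the standstill period.
Adding 14 calendar days to March 17, 2032 gives March 31, 2032, which is the date on which the replacement obligation becomes due.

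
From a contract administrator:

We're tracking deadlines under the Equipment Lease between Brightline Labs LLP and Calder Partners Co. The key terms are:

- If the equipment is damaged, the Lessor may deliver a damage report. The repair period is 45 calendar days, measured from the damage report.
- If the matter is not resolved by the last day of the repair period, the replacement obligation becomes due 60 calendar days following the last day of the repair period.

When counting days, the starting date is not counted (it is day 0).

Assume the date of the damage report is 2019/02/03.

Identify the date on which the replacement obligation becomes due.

The last day of the repair period: 45 calendar days after 2019/02/03 is 2019/03/20.
The date on which the replacement obligation becomes due: 60 calendar days after 2019/03/20 is 2019/05/19.

2019/05/19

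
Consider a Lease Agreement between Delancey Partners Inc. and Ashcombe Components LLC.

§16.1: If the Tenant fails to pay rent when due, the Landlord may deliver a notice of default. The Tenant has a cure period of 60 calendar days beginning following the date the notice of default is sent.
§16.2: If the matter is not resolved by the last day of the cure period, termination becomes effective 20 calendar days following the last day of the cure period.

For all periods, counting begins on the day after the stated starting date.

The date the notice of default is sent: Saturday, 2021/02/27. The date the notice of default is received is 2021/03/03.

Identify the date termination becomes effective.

Adding 60 calendar days to 2021/02/27 gives 2021/04/28, which is the last day of the cure period.
Adding 20 calendar days to 2021/04/28 gives 2021/05/18, which is the date termination becomes effective.

2021/05/18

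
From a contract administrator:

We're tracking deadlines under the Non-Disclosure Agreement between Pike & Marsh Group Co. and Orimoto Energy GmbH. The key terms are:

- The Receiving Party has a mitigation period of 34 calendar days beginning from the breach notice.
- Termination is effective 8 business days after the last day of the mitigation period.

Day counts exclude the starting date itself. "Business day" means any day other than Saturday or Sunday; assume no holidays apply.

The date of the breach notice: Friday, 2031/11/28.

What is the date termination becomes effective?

Adding 34 calendar days to 2031/11/28 gives 2032/01/01, which is the last day of the mitigation period.
From Thursday, 2032/01/01, 8 business days (Jan 2, Jan 5, Jan 6, Jan 7, Jan 8, Jan 9, Jan 12, Jan 13, skipping weekends) brings us to Tuesday, 2032/01/13, which is the date termination becomes effective.

2032/01/13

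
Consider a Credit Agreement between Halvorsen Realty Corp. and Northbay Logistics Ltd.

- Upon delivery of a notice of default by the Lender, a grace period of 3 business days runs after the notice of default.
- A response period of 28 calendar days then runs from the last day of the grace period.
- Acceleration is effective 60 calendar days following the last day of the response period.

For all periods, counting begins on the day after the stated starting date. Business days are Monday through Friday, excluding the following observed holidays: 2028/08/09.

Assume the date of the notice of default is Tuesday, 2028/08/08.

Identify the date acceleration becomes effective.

2028/11/10

From Tuesday, 2028/08/08, 3 business days (Aug 10, Aug 11, Aug 14, skipping weekends and the listed holiday on Aug 9) brings us to Monday, 2028/08/14, which is the last day of the grace period.
The last day of the response period: 2028/08/14 + 28 days = 2028/09/11.
The date acceleration becomes effective: 60 calendar days after 2028/09/11 is 2028/11/10.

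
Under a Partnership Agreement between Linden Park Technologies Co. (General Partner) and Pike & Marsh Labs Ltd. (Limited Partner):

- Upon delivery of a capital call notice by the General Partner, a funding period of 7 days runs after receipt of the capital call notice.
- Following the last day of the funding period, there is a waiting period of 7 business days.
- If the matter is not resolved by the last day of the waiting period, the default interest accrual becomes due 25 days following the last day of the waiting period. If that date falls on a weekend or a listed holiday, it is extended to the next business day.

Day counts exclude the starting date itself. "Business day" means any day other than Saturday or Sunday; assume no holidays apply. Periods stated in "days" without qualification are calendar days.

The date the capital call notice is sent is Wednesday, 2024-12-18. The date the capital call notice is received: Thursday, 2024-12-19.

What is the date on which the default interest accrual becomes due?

2025-01-31

The last day of the funding period: 2024-12-19 + 7 days = 2024-12-26.
The last day of the waiting period: 7 business days after Thursday, 2024-12-26, skipping weekends — Dec 27, Dec 30, Dec 31, Jan 1, Jan 2, Jan 3, Jan 6 — lands on Monday, 2025-01-06.
The date on which the default interest accrual becomes due: 25 calendar days after 2025-01-06 is 2025-01-31. 2025-01-31 is a Friday, so no roll-forward applies.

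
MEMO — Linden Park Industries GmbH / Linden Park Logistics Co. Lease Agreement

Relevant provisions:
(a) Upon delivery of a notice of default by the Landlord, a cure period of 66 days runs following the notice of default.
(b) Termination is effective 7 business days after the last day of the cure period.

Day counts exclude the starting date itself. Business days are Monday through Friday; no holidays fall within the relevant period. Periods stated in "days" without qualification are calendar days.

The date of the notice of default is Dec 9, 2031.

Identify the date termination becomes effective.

Feb 24, 2032

The last day of the cure period: Dec 9, 2031 + 66 days = Feb 13, 2032.
The date termination becomes effective: 7 business days after Friday, Feb 13, 2032, skipping weekends — Feb 16, Feb 17, Feb 18, Feb 19, Feb 20, Feb 23, Feb 24 — lands on Tuesday, Feb 24, 2032.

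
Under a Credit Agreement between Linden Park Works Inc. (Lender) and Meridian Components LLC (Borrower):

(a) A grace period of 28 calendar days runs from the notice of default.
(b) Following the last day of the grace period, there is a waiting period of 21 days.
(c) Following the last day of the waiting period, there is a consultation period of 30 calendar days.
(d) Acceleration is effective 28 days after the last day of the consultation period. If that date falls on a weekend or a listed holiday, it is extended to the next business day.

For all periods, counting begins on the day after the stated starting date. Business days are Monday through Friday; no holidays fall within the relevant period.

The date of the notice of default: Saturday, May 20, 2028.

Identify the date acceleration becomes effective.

The last day of the grace period: May 20, 2028 + 28 days = June 17, 2028.
The last day of the waiting period: June 17, 2028 + 21 days = July 8, 2028.
Adding 30 calendar days to July 8, 2028 gives August 7, 2028, which is the last day of the consultation period.
The date acceleration becomes effective: August 7, 2028 + 28 days = September 4, 2028. September 4, 2028 is a Monday, so no roll-forward applies.

September 4, 2028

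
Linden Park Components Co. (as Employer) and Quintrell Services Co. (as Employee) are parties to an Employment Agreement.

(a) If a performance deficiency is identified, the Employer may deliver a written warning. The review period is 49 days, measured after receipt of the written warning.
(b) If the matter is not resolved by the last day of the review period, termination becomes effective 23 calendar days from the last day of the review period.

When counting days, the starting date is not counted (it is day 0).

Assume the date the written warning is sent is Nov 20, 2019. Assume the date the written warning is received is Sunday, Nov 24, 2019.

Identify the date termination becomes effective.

The last day of the review period: 49 calendar days after Nov 24, 2019 is Jan 12, 2020.
Adding 23 calendar days to Jan 12, 2020 gives Feb 4, 2020, which is the date termination becomes effective.

Feb 4, 2020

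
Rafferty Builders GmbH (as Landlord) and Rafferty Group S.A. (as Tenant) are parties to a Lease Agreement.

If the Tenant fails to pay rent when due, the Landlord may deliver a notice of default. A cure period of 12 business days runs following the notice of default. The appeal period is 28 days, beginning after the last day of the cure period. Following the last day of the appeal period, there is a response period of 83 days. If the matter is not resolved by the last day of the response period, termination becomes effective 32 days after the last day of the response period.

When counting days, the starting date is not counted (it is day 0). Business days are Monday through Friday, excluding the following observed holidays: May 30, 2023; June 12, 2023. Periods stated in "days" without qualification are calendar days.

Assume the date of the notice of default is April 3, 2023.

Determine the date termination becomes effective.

September 9, 2023

The last day of the cure period: counting 12 business days from Monday, April 3, 2023 (Apr 4, Apr 5, Apr 6, Apr 7, …, Apr 17, Apr 18, Apr 19, skipping weekends) reaches Wednesday, April 19, 2023.
The last day of the appeal period: 28 calendar days after April 19, 2023 is May 17, 2023.
The last day of the response period: May 17, 2023 + 83 days = August 8, 2023.
The date termination becomes effective: August 8, 2023 + 32 days = September 9, 2023.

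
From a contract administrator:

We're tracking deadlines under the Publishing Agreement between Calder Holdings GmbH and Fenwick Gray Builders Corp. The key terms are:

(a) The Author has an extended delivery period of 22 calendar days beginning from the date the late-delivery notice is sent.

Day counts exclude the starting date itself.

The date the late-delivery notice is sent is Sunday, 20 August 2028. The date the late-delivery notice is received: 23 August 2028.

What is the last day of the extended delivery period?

The last day of the extended delivery period: 22 calendar days after 20 August 2028 is 11 September 2028.

11 September 2028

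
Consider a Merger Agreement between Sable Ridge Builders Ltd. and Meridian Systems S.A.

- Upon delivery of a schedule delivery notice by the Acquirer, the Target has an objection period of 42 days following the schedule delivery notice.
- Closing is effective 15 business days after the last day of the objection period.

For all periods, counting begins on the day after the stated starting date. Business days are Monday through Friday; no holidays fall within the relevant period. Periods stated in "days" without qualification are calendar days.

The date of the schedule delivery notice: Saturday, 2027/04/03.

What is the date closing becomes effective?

The last day of the objection period: 42 calendar days after 2027/04/03 is 2027/05/15.
From Saturday, 2027/05/15, 15 business days (May 17, May 18, May 19, May 20, …, Jun 2, Jun 3, Jun 4, skipping weekends) brings us to Friday, 2027/06/04, which is the date closing becomes effective.

2027/06/04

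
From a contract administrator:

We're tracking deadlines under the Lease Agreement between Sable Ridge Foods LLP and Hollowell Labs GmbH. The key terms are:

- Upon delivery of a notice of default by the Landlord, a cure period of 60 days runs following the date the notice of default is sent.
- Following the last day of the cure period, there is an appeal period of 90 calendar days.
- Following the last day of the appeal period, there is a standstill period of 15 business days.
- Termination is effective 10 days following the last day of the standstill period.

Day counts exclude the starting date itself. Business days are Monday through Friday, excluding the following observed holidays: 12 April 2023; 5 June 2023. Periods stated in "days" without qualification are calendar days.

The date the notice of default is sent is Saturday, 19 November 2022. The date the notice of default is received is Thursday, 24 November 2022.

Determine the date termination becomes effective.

19 May 2023

The last day of the cure period: 60 calendar days after 19 November 2022 is 18 January 2023.
The last day of the appeal period: 18 January 2023 + 90 days = 18 April 2023.
The last day of the standstill period: counting 15 business days from Tuesday, 18 April 2023 (Apr 19, Apr 20, Apr 21, Apr 24, …, May 5, May 8, May 9, skipping weekends) reaches Tuesday, 9 May 2023.
The date termination becomes effective: 9 May 2023 + 10 days = 19 May 2023.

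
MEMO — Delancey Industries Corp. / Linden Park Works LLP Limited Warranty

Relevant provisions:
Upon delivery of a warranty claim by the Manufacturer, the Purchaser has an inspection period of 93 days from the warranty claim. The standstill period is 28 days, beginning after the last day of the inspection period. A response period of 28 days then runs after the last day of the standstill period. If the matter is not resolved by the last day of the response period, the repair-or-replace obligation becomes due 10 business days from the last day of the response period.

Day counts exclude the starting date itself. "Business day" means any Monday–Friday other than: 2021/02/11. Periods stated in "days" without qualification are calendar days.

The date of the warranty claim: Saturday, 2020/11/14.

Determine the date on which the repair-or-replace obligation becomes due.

2021/04/26

The last day of the inspection period: 93 calendar days after 2020/11/14 is 2021/02/15.
The last day of the standstill period: 2021/02/15 + 28 days = 2021/03/15.
Adding 28 calendar days to 2021/03/15 gives 2021/04/12, which is the last day of the response period.
The date on which the repair-or-replace obligation becomes due: 10 business days after Monday, 2021/04/12, skipping weekends — Apr 13, Apr 14, Apr 15, Apr 16, Apr 19, Apr 20, Apr 21, Apr 22, Apr 23, Apr 26 — lands on Monday, 2021/04/26.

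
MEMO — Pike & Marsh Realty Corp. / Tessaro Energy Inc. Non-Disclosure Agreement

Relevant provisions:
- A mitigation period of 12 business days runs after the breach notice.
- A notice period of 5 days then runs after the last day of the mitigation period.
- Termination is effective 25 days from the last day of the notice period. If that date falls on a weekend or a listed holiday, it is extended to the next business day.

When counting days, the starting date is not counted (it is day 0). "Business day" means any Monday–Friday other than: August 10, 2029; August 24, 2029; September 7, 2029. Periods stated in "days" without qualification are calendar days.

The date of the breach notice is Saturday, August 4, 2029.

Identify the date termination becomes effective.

The last day of the mitigation period: counting 12 business days from Saturday, August 4, 2029 (Aug 6, Aug 7, Aug 8, Aug 9, …, Aug 20, Aug 21, Aug 22, skipping weekends and the listed holiday on Aug 10) reaches Wednesday, August 22, 2029.
Adding 5 calendar days to August 22, 2029 gives August 27, 2029, which is the last day of the notice period.
The date termination becomes effective: August 27, 2029 + 25 days = September 21, 2029. September 21, 2029 is a Friday and is not a listed holiday, so no roll-forward applies.

September 21, 2029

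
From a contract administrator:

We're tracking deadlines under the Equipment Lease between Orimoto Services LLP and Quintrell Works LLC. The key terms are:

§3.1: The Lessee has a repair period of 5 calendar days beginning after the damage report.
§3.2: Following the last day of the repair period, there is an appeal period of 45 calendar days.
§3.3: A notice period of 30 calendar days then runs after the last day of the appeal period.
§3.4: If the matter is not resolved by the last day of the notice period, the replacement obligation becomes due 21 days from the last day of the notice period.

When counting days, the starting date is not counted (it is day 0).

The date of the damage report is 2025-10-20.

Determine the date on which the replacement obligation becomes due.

The last day of the repair period: 5 calendar days after 2025-10-20 is 2025-10-25.
Adding 45 calendar days to 2025-10-25 gives 2025-12-09, which is the last day of the appeal period.
The last day of the notice period: 30 calendar days after 2025-12-09 is 2026-01-08.
The date on which the replacement obligation becomes due: 21 calendar days after 2026-01-08 is 2026-01-29.

2026-01-29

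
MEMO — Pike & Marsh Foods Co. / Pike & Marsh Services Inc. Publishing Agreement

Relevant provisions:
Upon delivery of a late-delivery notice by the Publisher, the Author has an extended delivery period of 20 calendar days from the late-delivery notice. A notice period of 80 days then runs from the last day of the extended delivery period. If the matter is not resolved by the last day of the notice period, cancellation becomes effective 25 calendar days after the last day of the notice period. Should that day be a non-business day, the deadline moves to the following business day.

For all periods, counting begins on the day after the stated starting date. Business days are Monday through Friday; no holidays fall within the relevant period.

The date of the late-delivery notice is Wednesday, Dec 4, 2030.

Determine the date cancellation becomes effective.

Apr 8, 2031

Adding 20 calendar days to Dec 4, 2030 gives Dec 24, 2030, which is the last day of the extended delivery period.
The last day of the notice period: 80 calendar days after Dec 24, 2030 is Mar 14, 2031.
The date cancellation becomes effective: 25 calendar days after Mar 14, 2031 is Apr 8, 2031. Apr 8, 2031 is a Tuesday, so no roll-forward applies.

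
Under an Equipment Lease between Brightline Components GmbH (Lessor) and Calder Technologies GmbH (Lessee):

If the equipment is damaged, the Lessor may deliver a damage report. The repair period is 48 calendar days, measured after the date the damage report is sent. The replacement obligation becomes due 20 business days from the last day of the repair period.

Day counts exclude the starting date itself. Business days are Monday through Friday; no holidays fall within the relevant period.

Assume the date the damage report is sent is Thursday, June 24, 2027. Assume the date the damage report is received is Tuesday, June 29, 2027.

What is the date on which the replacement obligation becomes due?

September 8, 2027

Adding 48 calendar days to June 24, 2027 gives August 11, 2027, which is the last day of the repair period.
The date on which the replacement obligation becomes due: 20 business days after Wednesday, August 11, 2027, skipping weekends — Aug 12, Aug 13, Aug 16, Aug 17, …, Sep 6, Sep 7, Sep 8 — lands on Wednesday, September 8, 2027.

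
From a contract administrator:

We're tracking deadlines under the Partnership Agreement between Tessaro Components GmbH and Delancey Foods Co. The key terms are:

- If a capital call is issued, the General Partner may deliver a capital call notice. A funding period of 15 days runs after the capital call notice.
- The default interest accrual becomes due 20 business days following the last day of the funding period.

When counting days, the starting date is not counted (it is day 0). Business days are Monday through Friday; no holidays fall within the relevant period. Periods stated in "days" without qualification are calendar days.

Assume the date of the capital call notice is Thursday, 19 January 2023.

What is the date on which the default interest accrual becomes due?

3 March 2023

Adding 15 calendar days to 19 January 2023 gives 3 February 2023, which is the last day of the funding period.
From Friday, 3 February 2023, 20 business days (Feb 6, Feb 7, Feb 8, Feb 9, …, Mar 1, Mar 2, Mar 3, skipping weekends) brings us to Friday, 3 March 2023, which is the date on which the default interest accrual becomes due.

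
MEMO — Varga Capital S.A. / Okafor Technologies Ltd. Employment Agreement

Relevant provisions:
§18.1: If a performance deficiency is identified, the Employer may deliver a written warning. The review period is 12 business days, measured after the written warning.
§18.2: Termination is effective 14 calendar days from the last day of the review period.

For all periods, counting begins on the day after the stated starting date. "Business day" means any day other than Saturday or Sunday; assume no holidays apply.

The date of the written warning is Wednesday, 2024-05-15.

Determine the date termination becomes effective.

The last day of the review period: counting 12 business days from Wednesday, 2024-05-15 (May 16, May 17, May 20, May 21, …, May 29, May 30, May 31, skipping weekends) reaches Friday, 2024-05-31.
Adding 14 calendar days to 2024-05-31 gives 2024-06-14, which is the date termination becomes effective.

2024-06-14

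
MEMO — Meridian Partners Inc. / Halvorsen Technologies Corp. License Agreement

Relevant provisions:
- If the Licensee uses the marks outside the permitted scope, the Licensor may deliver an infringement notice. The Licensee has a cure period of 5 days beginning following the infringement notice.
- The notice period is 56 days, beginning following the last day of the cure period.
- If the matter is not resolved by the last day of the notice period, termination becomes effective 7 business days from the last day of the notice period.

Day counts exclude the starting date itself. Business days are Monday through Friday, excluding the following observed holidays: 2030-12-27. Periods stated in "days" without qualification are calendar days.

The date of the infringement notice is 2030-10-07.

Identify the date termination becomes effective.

2030-12-17

The last day of the cure period: 2030-10-07 + 5 days = 2030-10-12.
Adding 56 calendar days to 2030-10-12 gives 2030-12-07, which is the last day of the notice period.
From Saturday, 2030-12-07, 7 business days (Dec 9, Dec 10, Dec 11, Dec 12, Dec 13, Dec 16, Dec 17, skipping weekends) brings us to Tuesday, 2030-12-17, which is the date termination becomes effective.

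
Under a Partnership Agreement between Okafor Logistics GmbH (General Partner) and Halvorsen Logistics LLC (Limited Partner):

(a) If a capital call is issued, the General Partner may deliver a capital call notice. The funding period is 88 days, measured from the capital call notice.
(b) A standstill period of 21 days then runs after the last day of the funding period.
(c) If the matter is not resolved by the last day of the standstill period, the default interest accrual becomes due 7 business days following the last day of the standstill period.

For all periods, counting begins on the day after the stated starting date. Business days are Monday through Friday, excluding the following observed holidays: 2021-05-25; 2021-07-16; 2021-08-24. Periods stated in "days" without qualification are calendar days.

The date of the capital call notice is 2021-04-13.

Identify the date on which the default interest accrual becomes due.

2021-08-10

Adding 88 calendar days to 2021-04-13 gives 2021-07-10, which is the last day of the funding period.
The last day of the standstill period: 2021-07-10 + 21 days = 2021-07-31.
The date on which the default interest accrual becomes due: 7 business days after Saturday, 2021-07-31, skipping weekends — Aug 2, Aug 3, Aug 4, Aug 5, Aug 6, Aug 9, Aug 10 — lands on Tuesday, 2021-08-10.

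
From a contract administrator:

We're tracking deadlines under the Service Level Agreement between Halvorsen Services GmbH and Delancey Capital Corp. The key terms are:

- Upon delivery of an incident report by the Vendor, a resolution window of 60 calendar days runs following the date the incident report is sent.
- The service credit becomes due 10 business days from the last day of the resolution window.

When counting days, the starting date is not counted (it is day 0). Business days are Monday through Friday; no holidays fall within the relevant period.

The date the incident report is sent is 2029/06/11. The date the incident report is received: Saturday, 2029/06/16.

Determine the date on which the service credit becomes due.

2029/08/24

The last day of the resolution window: 2029/06/11 + 60 days = 2029/08/10.
The date on which the service credit becomes due: 10 business days after Friday, 2029/08/10, skipping weekends — Aug 13, Aug 14, Aug 15, Aug 16, Aug 17, Aug 20, Aug 21, Aug 22, Aug 23, Aug 24 — lands on Friday, 2029/08/24.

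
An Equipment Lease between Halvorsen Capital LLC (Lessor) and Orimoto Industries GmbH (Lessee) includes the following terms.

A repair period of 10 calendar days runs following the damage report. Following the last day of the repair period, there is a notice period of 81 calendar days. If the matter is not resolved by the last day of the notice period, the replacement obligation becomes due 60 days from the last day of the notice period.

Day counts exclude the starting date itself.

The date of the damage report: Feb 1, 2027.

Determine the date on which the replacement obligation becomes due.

Jul 2, 2027

The last day of the repair period: 10 calendar days after Feb 1, 2027 is Feb 11, 2027.
The last day of the notice period: Feb 11, 2027 + 81 days = May 3, 2027.
The date on which the replacement obligation becomes due: May 3, 2027 + 60 days = Jul 2, 2027.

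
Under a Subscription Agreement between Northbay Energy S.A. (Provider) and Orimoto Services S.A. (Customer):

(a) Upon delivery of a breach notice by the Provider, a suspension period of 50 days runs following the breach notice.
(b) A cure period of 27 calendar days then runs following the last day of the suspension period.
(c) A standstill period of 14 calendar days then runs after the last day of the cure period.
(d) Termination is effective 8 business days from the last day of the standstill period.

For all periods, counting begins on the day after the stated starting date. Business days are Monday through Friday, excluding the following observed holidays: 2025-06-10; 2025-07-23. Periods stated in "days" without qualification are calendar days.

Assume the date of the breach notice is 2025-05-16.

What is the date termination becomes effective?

The last day of the suspension period: 2025-05-16 + 50 days = 2025-07-05.
The last day of the cure period: 27 calendar days after 2025-07-05 is 2025-08-01.
The last day of the standstill period: 14 calendar days after 2025-08-01 is 2025-08-15.
The date termination becomes effective: 8 business days after Friday, 2025-08-15, skipping weekends — Aug 18, Aug 19, Aug 20, Aug 21, Aug 22, Aug 25, Aug 26, Aug 27 — lands on Wednesday, 2025-08-27.

2025-08-27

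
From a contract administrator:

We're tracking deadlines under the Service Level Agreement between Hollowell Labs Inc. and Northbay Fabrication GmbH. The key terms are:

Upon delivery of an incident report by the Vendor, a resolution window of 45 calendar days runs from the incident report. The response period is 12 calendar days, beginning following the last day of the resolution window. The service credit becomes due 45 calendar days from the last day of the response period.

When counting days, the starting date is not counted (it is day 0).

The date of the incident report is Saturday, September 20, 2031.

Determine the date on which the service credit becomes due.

December 31, 2031

The last day of the resolution window: 45 calendar days after September 20, 2031 is November 4, 2031.
The last day of the response period: 12 calendar days after November 4, 2031 is November 16, 2031.
The date on which the service credit becomes due: 45 calendar days after November 16, 2031 is December 31, 2031.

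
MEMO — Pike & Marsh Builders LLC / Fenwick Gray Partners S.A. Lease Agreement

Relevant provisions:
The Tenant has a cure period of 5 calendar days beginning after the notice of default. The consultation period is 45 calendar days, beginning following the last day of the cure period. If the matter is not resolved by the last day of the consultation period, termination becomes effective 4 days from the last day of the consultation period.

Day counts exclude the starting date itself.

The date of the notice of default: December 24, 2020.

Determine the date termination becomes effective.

The last day of the cure period: 5 calendar days after December 24, 2020 is December 29, 2020.
The last day of the consultation period: 45 calendar days after December 29, 2020 is February 12, 2021.
The date termination becomes effective: February 12, 2021 + 4 days = February 16, 2021.

February 16, 2021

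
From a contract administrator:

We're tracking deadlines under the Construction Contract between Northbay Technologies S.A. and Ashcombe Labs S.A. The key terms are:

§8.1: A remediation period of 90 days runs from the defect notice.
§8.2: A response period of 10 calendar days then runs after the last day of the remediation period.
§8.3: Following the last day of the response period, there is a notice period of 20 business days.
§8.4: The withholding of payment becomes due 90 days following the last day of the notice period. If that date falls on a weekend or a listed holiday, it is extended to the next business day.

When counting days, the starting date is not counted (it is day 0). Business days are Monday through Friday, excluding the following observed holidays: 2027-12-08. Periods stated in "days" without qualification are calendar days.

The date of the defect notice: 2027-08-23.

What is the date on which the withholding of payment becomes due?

Adding 90 calendar days to 2027-08-23 gives 2027-11-21, which is the last day of the remediation period.
The last day of the response period: 10 calendar days after 2027-11-21 is 2027-12-01.
From Wednesday, 2027-12-01, 20 business days (Dec 2, Dec 3, Dec 6, Dec 7, …, Dec 28, Dec 29, Dec 30, skipping weekends and the listed holiday on Dec 8) brings us to Thursday, 2027-12-30, which is the last day of the notice period.
The date on which the withholding of payment becomes due: 2027-12-30 + 90 days = 2028-03-29. 2028-03-29 is a Wednesday and is not a listed holiday, so no roll-forward applies.

2028-03-29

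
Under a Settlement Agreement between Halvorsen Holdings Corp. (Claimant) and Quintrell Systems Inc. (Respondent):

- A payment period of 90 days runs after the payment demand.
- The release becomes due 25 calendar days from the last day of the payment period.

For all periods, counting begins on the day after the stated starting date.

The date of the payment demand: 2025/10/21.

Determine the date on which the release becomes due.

2026/02/13

The last day of the payment period: 90 calendar days after 2025/10/21 is 2026/01/19.
The date on which the release becomes due: 2026/01/19 + 25 days = 2026/02/13.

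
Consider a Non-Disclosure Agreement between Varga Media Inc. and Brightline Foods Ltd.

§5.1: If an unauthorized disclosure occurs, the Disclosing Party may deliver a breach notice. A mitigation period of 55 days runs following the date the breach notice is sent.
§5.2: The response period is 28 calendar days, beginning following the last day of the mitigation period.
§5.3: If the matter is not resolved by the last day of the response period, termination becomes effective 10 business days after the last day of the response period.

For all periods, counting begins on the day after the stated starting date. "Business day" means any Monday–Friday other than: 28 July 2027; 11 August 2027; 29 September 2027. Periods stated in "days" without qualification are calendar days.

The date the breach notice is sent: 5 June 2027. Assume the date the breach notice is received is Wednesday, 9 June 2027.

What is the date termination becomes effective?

10 September 2027

Adding 55 calendar days to 5 June 2027 gives 30 July 2027, which is the last day of the mitigation period.
The last day of the response period: 28 calendar days after 30 July 2027 is 27 August 2027.
The date termination becomes effective: 10 business days after Friday, 27 August 2027, skipping weekends — Aug 30, Aug 31, Sep 1, Sep 2, Sep 3, Sep 6, Sep 7, Sep 8, Sep 9, Sep 10 — lands on Friday, 10 September 2027.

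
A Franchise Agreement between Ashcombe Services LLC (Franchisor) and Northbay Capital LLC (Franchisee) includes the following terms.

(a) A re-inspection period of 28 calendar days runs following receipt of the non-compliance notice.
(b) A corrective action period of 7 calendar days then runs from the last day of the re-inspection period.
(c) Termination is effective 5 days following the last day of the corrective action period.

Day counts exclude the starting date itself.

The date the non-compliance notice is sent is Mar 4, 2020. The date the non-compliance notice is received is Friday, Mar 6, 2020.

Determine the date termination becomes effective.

The last day of the re-inspection period: 28 calendar days after Mar 6, 2020 is Apr 3, 2020.
The last day of the corrective action period: 7 calendar days after Apr 3, 2020 is Apr 10, 2020.
Adding 5 calendar days to Apr 10, 2020 gives Apr 15, 2020, which is the date termination becomes effective.

Apr 15, 2020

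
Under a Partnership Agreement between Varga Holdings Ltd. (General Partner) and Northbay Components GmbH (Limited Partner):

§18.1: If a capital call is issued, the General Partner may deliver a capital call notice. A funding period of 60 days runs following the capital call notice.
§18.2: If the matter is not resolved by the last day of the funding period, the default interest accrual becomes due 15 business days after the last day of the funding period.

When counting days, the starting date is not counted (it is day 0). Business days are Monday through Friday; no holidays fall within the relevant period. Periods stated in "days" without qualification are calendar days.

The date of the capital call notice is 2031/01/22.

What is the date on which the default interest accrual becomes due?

Adding 60 calendar days to 2031/01/22 gives 2031/03/23, which is the last day of the funding period.
The date on which the default interest accrual becomes due: counting 15 business days from Sunday, 2031/03/23 (Mar 24, Mar 25, Mar 26, Mar 27, …, Apr 9, Apr 10, Apr 11, skipping weekends) reaches Friday, 2031/04/11.

2031/04/11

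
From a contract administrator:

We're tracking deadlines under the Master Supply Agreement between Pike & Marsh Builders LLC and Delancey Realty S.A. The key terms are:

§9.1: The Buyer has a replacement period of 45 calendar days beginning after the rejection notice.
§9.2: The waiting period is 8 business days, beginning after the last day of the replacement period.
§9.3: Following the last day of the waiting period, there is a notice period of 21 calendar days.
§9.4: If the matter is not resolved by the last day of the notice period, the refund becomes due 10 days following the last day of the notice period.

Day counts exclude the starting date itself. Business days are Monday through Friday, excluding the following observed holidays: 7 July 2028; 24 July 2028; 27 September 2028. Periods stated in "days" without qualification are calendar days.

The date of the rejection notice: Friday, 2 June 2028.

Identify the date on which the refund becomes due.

28 August 2028

Adding 45 calendar days to 2 June 2028 gives 17 July 2028, which is the last day of the replacement period.
The last day of the waiting period: counting 8 business days from Monday, 17 July 2028 (Jul 18, Jul 19, Jul 20, Jul 21, Jul 25, Jul 26, Jul 27, Jul 28, skipping weekends and the listed holiday on Jul 24) reaches Friday, 28 July 2028.
Adding 21 calendar days to 28 July 2028 gives 18 August 2028, which is the last day of the notice period.
The date on which the refund becomes due: 10 calendar days after 18 August 2028 is 28 August 2028.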